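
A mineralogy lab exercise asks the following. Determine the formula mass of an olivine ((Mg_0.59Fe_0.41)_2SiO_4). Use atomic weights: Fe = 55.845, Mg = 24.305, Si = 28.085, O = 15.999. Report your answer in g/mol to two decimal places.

166.55 g/mol

Mg: 1.18 × 24.305 = 28.6799
Fe: 0.82 × 55.845 = 45.7929
Si: 1 × 28.085 = 28.0850
O: 4 × 15.999 = 63.9960
Summing the contributions gives the formula mass.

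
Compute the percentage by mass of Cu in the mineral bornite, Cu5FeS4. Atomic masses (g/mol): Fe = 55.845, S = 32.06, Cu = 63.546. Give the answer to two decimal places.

M(Cu5FeS4) = 501.815 g/mol.
Cu contributes 5 × 63.546 = 317.730 g per mole.
317.730/501.815 = 0.6332 → 63.32%.

63.32 weight percent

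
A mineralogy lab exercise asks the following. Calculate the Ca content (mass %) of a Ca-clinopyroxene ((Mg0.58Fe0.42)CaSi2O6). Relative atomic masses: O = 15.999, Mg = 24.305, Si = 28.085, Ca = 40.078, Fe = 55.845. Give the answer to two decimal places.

Molar mass of (Mg0.58Fe0.42)CaSi2O6: 0.58*24.305 + 0.42*55.845 + 1*40.078 + 2*28.085 + 6*15.999 = 229.794 g/mol.
Mass of Ca per formula unit: 1 × 40.078 = 40.078 g.
Weight fraction Ca = 40.078 / 229.794 = 0.1744.

17.44 mass %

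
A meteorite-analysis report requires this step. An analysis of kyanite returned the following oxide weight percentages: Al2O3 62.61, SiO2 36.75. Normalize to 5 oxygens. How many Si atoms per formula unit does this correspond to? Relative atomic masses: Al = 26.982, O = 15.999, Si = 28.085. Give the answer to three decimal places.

0.998 Si apfu

Al2O3 (M=101.961): mol = 0.61406; Al = 1.22812, O = 1.84218.
SiO2 (M=60.083): mol = 0.61165; Si = 0.61165, O = 1.22330.
ΣO = 3.06548; factor = 5/ΣO = 1.63107.
Si apfu = 0.61165 × 1.63107 = 0.998.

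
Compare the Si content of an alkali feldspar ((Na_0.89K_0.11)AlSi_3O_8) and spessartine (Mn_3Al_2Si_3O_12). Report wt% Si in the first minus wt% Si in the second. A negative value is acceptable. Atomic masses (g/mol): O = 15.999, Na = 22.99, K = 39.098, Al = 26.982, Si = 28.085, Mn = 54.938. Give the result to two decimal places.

14.90 percentage points

First mineral: 84.255 g Si in 263.991 g formula = 31.92 wt% Si.
Second mineral: 84.255 g Si in 495.021 g formula = 17.02 wt% Si.
31.92% − 17.02% gives a difference of 14.90 percentage points.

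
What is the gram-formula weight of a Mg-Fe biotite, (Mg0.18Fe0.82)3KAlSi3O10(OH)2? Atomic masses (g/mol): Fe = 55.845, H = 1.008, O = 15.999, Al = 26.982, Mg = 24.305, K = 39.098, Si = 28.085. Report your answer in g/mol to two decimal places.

The formula mass is the sum 0.54*24.305 + 2.46*55.845 + 1*39.098 + 1*26.982 + 3*28.085 + 12*15.999 + 2*1.008.

494.84 g/mol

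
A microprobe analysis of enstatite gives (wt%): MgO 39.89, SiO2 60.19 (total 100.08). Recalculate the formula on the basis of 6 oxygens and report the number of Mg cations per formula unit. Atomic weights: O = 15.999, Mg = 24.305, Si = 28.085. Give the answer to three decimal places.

1.984 Mg apfu

MgO: 39.89/40.304 = 0.98973 mol → 0.98973 mol Mg, 0.98973 mol O.
SiO2: 60.19/60.083 = 1.00178 mol → 1.00178 mol Si, 2.00356 mol O.
Total oxygen = 2.99329 mol. Normalization factor = 6/2.99329 = 2.00448.
Mg per 6 O = 0.98973 × 2.00448 = 1.984.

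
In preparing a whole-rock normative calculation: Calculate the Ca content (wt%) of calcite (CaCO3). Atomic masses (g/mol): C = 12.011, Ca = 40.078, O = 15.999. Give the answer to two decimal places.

40.04 wt%

Formula mass = 1*40.078 + 1*12.011 + 3*15.999 = 100.086 g/mol, of which 40.078 g is Ca.
So Ca makes up 40.078/100.086 = 0.4004 of the mass, i.e. 40.04%.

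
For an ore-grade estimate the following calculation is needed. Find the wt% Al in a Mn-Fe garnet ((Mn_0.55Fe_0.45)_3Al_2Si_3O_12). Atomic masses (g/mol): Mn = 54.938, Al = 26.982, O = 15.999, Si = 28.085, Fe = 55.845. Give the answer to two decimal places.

Formula mass = 1.65×54.938 + 1.35×55.845 + 2×26.982 + 3×28.085 + 12×15.999 = 496.245 g/mol, of which 53.964 g is Al.
So Al makes up 53.964/496.245 = 0.1087 of the mass, i.e. 10.87%.

10.87 mass %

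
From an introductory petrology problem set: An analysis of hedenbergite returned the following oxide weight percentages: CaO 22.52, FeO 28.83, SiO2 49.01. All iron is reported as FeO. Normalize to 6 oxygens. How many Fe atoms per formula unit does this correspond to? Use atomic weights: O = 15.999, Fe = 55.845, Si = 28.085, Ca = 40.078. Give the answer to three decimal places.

0.989 Fe apfu

CaO (M=56.077): mol = 0.40159; Ca = 0.40159, O = 0.40159.
FeO (M=71.844): mol = 0.40129; Fe = 0.40129, O = 0.40129.
SiO2 (M=60.083): mol = 0.81570; Si = 0.81570, O = 1.63140.
ΣO = 2.43428; factor = 6/ΣO = 2.46479.
Fe apfu = 0.40129 × 2.46479 = 0.989.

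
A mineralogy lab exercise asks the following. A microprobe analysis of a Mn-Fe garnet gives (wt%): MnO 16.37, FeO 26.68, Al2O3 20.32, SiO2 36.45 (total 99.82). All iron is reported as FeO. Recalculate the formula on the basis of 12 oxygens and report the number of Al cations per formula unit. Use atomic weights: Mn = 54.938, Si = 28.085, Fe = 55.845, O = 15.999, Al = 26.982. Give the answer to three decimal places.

1.982 Al apfu

MnO (M=70.937): mol = 0.23077; Mn = 0.23077, O = 0.23077.
FeO (M=71.844): mol = 0.37136; Fe = 0.37136, O = 0.37136.
Al2O3 (M=101.961): mol = 0.19929; Al = 0.39858, O = 0.59787.
SiO2 (M=60.083): mol = 0.60666; Si = 0.60666, O = 1.21332.
ΣO = 2.41332; factor = 12/ΣO = 4.97240.
Al apfu = 0.39858 × 4.97240 = 1.982.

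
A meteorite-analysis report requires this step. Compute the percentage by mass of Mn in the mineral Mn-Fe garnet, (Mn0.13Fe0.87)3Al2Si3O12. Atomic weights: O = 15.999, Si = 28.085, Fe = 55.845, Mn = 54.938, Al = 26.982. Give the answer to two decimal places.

M((Mn0.13Fe0.87)3Al2Si3O12) = 497.388 g/mol.
Mn contributes 0.39 × 54.938 = 21.426 g per mole.
21.426/497.388 = 0.0431 → 4.31%.

4.31 wt%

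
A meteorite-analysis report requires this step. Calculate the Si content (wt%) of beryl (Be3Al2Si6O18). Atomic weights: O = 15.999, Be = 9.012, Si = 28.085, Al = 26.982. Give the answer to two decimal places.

31.35 wt%

Molar mass of Be3Al2Si6O18: 3*9.012 + 2*26.982 + 6*28.085 + 18*15.999 = 537.492 g/mol.
Mass of Si per formula unit: 6 × 28.085 = 168.510 g.
Weight fraction Si = 168.510 / 537.492 = 0.3135.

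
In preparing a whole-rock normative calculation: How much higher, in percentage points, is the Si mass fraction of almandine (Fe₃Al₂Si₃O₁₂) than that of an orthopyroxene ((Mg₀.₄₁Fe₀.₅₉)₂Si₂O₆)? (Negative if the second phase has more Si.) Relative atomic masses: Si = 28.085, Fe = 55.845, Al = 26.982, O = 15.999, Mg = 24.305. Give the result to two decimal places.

M(Fe₃Al₂Si₃O₁₂) = 497.742 g/mol, so wt% Si = 84.255/497.742 × 100 = 16.93%.
M((Mg₀.₄₁Fe₀.₅₉)₂Si₂O₆) = 237.991 g/mol, so wt% Si = 56.170/237.991 × 100 = 23.60%.
16.93 − 23.60 = -6.67 pp.

-6.67 percentage points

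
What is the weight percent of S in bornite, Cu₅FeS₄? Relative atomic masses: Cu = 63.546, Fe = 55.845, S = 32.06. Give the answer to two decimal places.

M(Cu₅FeS₄) = 501.815 g/mol.
S contributes 4 × 32.06 = 128.240 g per mole.
128.240/501.815 = 0.2556 → 25.56%.

25.56 wt%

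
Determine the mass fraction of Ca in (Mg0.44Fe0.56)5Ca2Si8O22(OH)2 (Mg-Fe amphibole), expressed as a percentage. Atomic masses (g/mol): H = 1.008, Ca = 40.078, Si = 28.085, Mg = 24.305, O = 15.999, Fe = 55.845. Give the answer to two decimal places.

8.90 mass %

Molar mass of (Mg0.44Fe0.56)5Ca2Si8O22(OH)2: 2.20×24.305 + 2.80×55.845 + 2×40.078 + 8×28.085 + 24×15.999 + 2×1.008 = 900.665 g/mol.
Mass of Ca per formula unit: 2 × 40.078 = 80.156 g.
Weight fraction Ca = 80.156 / 900.665 = 0.0890.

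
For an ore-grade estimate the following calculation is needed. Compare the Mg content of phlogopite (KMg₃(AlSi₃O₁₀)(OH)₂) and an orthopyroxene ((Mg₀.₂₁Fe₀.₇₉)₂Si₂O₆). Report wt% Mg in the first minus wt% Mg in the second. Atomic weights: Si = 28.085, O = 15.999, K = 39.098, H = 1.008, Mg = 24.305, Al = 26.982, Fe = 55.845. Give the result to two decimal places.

M(KMg₃(AlSi₃O₁₀)(OH)₂) = 417.254 g/mol, so wt% Mg = 72.915/417.254 × 100 = 17.47%.
M((Mg₀.₂₁Fe₀.₇₉)₂Si₂O₆) = 250.607 g/mol, so wt% Mg = 10.208/250.607 × 100 = 4.07%.
17.47 − 4.07 = 13.40 pp.

13.40 percentage points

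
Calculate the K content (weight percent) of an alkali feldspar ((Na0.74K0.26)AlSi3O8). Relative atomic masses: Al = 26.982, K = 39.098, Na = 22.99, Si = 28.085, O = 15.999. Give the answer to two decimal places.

3.82 weight percent

Molar mass of (Na0.74K0.26)AlSi3O8: 0.74*22.99 + 0.26*39.098 + 1*26.982 + 3*28.085 + 8*15.999 = 266.407 g/mol.
Mass of K per formula unit: 0.26 × 39.098 = 10.165 g.
Weight fraction K = 10.165 / 266.407 = 0.0382.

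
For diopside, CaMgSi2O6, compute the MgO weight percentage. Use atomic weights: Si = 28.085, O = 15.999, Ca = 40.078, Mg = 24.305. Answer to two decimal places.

18.61 wt%

M(CaMgSi2O6) = 216.547 g/mol; M(MgO) = 40.304 g/mol.
Moles MgO per formula unit = 1 Mg ÷ 1 = 1.0000.
MgO fraction = (1.0000 × 40.304) / 216.547 = 40.304/216.547 = 0.1861.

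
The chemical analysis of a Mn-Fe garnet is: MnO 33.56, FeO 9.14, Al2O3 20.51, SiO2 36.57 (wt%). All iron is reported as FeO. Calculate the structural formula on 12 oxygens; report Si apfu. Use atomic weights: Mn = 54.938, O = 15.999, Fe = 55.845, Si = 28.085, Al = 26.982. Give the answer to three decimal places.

3.017 Si apfu

33.56 wt% MnO ÷ 70.937 g/mol = 0.47310 mol, giving 0.47310 Mn and 0.47310 O.
9.14 wt% FeO ÷ 71.844 g/mol = 0.12722 mol, giving 0.12722 Fe and 0.12722 O.
20.51 wt% Al2O3 ÷ 101.961 g/mol = 0.20116 mol, giving 0.40232 Al and 0.60348 O.
36.57 wt% SiO2 ÷ 60.083 g/mol = 0.60866 mol, giving 0.60866 Si and 1.21732 O.
Oxygen sums to 2.42112; scaling by 12/2.42112 = 4.95638 puts the formula on 12 O.
Si: 0.60866 × 4.95638 = 3.017 atoms per formula unit.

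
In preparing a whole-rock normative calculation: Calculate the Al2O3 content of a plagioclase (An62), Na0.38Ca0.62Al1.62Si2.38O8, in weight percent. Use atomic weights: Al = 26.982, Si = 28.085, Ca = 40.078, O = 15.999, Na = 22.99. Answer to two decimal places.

30.35 wt%

Formula mass = 272.130 g/mol.
1.62 Al → 0.8100 mol Al2O3 per formula unit; M(Al2O3) = 101.961, so Al2O3 mass = 82.588 g.
82.588/272.130 × 100 = 30.35 wt%.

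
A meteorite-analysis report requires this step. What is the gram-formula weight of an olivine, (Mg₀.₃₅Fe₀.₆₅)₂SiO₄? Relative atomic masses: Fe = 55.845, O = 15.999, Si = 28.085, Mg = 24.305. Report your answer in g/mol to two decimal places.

The formula mass is the sum 0.70*24.305 + 1.30*55.845 + 1*28.085 + 4*15.999.

181.69 g/mol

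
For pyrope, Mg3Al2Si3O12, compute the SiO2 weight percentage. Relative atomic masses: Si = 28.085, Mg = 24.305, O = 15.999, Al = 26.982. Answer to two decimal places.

Molar mass of Mg3Al2Si3O12 = 3*24.305 + 2*26.982 + 3*28.085 + 12*15.999 = 403.122 g/mol.
Each formula unit contains 3 Si, equivalent to 3/1 = 3.0000 mol SiO2.
M(SiO2) = 1×28.085 + 2×15.999 = 60.083 g/mol.
Mass of SiO2 per formula unit = 3.0000 × 60.083 = 180.249 g.
SiO2 wt% = 180.249 / 403.122 × 100 = 44.71%.

44.71 wt%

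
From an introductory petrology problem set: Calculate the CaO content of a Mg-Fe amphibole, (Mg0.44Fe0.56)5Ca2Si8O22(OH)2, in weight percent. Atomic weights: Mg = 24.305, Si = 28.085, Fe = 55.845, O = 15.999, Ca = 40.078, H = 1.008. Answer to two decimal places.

Molar mass of (Mg0.44Fe0.56)5Ca2Si8O22(OH)2 = 2.20·24.305 + 2.80·55.845 + 2·40.078 + 8·28.085 + 24·15.999 + 2·1.008 = 900.665 g/mol.
Each formula unit contains 2 Ca, equivalent to 2/1 = 2.0000 mol CaO.
M(CaO) = 1×40.078 + 1×15.999 = 56.077 g/mol.
Mass of CaO per formula unit = 2.0000 × 56.077 = 112.154 g.
CaO wt% = 112.154 / 900.665 × 100 = 12.45%.

12.45 wt%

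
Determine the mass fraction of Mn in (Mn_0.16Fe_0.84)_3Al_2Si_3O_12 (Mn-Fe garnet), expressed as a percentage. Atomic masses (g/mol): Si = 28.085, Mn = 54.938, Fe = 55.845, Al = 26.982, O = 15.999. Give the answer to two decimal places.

M((Mn_0.16Fe_0.84)_3Al_2Si_3O_12) = 497.307 g/mol.
Mn contributes 0.48 × 54.938 = 26.370 g per mole.
26.370/497.307 = 0.0530 → 5.30%.

5.30 wt%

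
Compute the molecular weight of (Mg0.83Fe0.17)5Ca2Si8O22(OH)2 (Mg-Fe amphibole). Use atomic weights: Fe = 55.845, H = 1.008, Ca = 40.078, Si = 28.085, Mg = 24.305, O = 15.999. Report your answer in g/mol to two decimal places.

The formula mass is the sum 4.15·24.305 + 0.85·55.845 + 2·40.078 + 8·28.085 + 24·15.999 + 2·1.008.

839.16 g/mol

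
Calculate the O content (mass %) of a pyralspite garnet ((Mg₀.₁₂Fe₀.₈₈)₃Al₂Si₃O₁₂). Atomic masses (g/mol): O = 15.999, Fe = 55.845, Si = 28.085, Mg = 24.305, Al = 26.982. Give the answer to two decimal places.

Molar mass of (Mg₀.₁₂Fe₀.₈₈)₃Al₂Si₃O₁₂: 0.36*24.305 + 2.64*55.845 + 2*26.982 + 3*28.085 + 12*15.999 = 486.388 g/mol.
Mass of O per formula unit: 12 × 15.999 = 191.988 g.
Weight fraction O = 191.988 / 486.388 = 0.3947.

39.47 mass %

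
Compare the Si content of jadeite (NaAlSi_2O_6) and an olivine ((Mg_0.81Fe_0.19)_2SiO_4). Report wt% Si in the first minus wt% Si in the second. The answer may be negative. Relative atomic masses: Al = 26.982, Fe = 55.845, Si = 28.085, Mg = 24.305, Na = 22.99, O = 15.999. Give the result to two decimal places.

M(NaAlSi_2O_6) = 202.136 g/mol, so wt% Si = 56.170/202.136 × 100 = 27.79%.
M((Mg_0.81Fe_0.19)_2SiO_4) = 152.676 g/mol, so wt% Si = 28.085/152.676 × 100 = 18.40%.
27.79 − 18.40 = 9.39 pp.

9.39 percentage points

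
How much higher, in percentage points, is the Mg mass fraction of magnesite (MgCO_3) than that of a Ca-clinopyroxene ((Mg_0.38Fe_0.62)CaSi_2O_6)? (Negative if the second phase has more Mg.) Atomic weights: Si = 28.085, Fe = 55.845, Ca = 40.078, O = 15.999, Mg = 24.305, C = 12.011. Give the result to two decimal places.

M(MgCO_3) = 84.313 g/mol, so wt% Mg = 24.305/84.313 × 100 = 28.83%.
M((Mg_0.38Fe_0.62)CaSi_2O_6) = 236.102 g/mol, so wt% Mg = 9.236/236.102 × 100 = 3.91%.
28.83 − 3.91 = 24.92 pp.

24.92 percentage points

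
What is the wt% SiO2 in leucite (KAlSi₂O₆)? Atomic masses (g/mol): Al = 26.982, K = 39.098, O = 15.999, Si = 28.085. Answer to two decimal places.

M(KAlSi₂O₆) = 218.244 g/mol; M(SiO2) = 60.083 g/mol.
Moles SiO2 per formula unit = 2 Si ÷ 1 = 2.0000.
SiO2 fraction = (2.0000 × 60.083) / 218.244 = 120.166/218.244 = 0.5506.

55.06 wt%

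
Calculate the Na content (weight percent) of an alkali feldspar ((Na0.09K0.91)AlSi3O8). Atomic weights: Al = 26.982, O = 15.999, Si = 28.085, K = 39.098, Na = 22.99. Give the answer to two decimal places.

0.75 weight percent

Molar mass of (Na0.09K0.91)AlSi3O8: 0.09·22.99 + 0.91·39.098 + 1·26.982 + 3·28.085 + 8·15.999 = 276.877 g/mol.
Mass of Na per formula unit: 0.09 × 22.99 = 2.069 g.
Weight fraction Na = 2.069 / 276.877 = 0.0075.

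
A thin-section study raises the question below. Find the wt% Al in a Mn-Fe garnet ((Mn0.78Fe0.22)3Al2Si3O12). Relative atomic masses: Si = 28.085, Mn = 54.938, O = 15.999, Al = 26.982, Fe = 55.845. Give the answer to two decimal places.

10.89 mass %

Formula mass = 2.34·54.938 + 0.66·55.845 + 2·26.982 + 3·28.085 + 12·15.999 = 495.620 g/mol, of which 53.964 g is Al.
So Al makes up 53.964/495.620 = 0.1089 of the mass, i.e. 10.89%.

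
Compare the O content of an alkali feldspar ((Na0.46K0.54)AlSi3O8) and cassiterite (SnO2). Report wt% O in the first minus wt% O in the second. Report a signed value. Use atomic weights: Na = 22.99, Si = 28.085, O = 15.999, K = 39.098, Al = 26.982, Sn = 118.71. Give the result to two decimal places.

O in (Na0.46K0.54)AlSi3O8: molar mass 270.917 g/mol; 8×15.999 = 127.992 g → 47.24 wt%.
O in SnO2: molar mass 150.708 g/mol; 2×15.999 = 31.998 g → 21.23 wt%.
Difference = 47.24 − 21.23 = 26.01 percentage points.

26.01 percentage points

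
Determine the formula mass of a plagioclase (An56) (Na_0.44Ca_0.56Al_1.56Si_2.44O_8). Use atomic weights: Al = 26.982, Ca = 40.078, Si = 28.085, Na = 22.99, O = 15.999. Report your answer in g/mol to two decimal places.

M = 0.44*22.99 + 0.56*40.078 + 1.56*26.982 + 2.44*28.085 + 8*15.999

271.17 g/mol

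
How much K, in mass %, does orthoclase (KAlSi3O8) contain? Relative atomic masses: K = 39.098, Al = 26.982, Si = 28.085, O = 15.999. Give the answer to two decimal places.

M(KAlSi3O8) = 278.327 g/mol.
K contributes 1 × 39.098 = 39.098 g per mole.
39.098/278.327 = 0.1405 → 14.05%.

14.05 mass %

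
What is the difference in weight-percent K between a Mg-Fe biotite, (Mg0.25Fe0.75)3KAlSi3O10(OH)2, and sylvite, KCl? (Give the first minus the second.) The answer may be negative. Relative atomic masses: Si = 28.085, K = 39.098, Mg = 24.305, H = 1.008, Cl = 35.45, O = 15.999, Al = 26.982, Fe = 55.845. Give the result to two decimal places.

-44.44 percentage points

K in (Mg0.25Fe0.75)3KAlSi3O10(OH)2: molar mass 488.219 g/mol; 1×39.098 = 39.098 g → 8.01 wt%.
K in KCl: molar mass 74.548 g/mol; 1×39.098 = 39.098 g → 52.45 wt%.
Difference = 8.01 − 52.45 = -44.44 percentage points.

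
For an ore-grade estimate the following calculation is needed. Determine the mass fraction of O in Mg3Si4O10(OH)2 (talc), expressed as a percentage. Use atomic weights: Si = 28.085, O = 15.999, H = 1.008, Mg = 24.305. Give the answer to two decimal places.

Formula mass = 3×24.305 + 4×28.085 + 12×15.999 + 2×1.008 = 379.259 g/mol, of which 191.988 g is O.
So O makes up 191.988/379.259 = 0.5062 of the mass, i.e. 50.62%.

50.62 mass %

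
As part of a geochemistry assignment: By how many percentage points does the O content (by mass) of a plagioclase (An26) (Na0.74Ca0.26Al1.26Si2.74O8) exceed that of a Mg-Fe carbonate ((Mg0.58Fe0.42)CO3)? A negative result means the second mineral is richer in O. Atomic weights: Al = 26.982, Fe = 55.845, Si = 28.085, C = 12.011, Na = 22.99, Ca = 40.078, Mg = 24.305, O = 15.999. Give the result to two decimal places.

-1.15 percentage points

M(Na0.74Ca0.26Al1.26Si2.74O8) = 266.375 g/mol, so wt% O = 127.992/266.375 × 100 = 48.05%.
M((Mg0.58Fe0.42)CO3) = 97.560 g/mol, so wt% O = 47.997/97.560 × 100 = 49.20%.
48.05 − 49.20 = -1.15 pp.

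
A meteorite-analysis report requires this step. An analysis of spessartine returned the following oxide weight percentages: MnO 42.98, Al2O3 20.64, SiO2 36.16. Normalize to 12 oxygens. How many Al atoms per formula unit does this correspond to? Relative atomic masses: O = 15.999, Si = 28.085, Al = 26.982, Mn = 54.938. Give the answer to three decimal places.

MnO: 42.98/70.937 = 0.60589 mol → 0.60589 mol Mn, 0.60589 mol O.
Al2O3: 20.64/101.961 = 0.20243 mol → 0.40486 mol Al, 0.60729 mol O.
SiO2: 36.16/60.083 = 0.60183 mol → 0.60183 mol Si, 1.20366 mol O.
Total oxygen = 2.41684 mol. Normalization factor = 12/2.41684 = 4.96516.
Al per 12 O = 0.40486 × 4.96516 = 2.010.

2.010 Al apfu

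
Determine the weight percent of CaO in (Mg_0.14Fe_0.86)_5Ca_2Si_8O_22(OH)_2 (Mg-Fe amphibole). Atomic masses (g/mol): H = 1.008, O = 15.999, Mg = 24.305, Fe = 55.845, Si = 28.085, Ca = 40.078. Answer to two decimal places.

M((Mg_0.14Fe_0.86)_5Ca_2Si_8O_22(OH)_2) = 947.975 g/mol; M(CaO) = 56.077 g/mol.
Moles CaO per formula unit = 2 Ca ÷ 1 = 2.0000.
CaO fraction = (2.0000 × 56.077) / 947.975 = 112.154/947.975 = 0.1183.

11.83 wt%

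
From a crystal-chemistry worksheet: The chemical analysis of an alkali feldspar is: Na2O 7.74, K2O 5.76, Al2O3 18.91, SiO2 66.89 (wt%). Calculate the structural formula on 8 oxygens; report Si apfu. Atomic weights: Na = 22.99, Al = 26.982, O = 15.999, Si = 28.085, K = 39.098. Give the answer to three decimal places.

Na2O: 7.74/61.979 = 0.12488 mol → 0.24976 mol Na, 0.12488 mol O.
K2O: 5.76/94.195 = 0.06115 mol → 0.12230 mol K, 0.06115 mol O.
Al2O3: 18.91/101.961 = 0.18546 mol → 0.37092 mol Al, 0.55638 mol O.
SiO2: 66.89/60.083 = 1.11329 mol → 1.11329 mol Si, 2.22658 mol O.
Total oxygen = 2.96899 mol. Normalization factor = 8/2.96899 = 2.69452.
Si per 8 O = 1.11329 × 2.69452 = 3.000.

3.000 Si apfu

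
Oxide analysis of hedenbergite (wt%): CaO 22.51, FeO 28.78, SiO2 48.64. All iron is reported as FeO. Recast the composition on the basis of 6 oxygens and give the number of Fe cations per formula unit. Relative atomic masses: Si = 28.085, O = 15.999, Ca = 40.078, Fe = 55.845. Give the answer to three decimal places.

CaO (M=56.077): mol = 0.40141; Ca = 0.40141, O = 0.40141.
FeO (M=71.844): mol = 0.40059; Fe = 0.40059, O = 0.40059.
SiO2 (M=60.083): mol = 0.80955; Si = 0.80955, O = 1.61910.
ΣO = 2.42110; factor = 6/ΣO = 2.47821.
Fe apfu = 0.40059 × 2.47821 = 0.993.

0.993 Fe apfu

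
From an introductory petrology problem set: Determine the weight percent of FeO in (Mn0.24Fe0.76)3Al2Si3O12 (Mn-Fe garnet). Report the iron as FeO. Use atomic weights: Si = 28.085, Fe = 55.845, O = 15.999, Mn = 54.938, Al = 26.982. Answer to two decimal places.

32.95 wt%

Formula mass = 497.089 g/mol.
2.28 Fe → 2.2800 mol FeO per formula unit; M(FeO) = 71.844, so FeO mass = 163.804 g.
163.804/497.089 × 100 = 32.95 wt%.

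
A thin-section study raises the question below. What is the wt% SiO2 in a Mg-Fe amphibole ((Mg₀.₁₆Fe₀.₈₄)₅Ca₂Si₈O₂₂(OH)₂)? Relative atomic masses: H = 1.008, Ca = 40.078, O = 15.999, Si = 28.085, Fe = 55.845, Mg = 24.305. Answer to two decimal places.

50.87 wt%

Formula mass = 944.821 g/mol.
8 Si → 8.0000 mol SiO2 per formula unit; M(SiO2) = 60.083, so SiO2 mass = 480.664 g.
480.664/944.821 × 100 = 50.87 wt%.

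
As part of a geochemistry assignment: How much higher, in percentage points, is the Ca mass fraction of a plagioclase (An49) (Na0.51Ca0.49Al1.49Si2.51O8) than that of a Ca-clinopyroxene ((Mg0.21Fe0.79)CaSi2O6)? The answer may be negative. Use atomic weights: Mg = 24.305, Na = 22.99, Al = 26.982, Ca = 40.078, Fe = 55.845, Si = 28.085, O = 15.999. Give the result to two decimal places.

-9.33 percentage points

Ca in Na0.51Ca0.49Al1.49Si2.51O8: molar mass 270.052 g/mol; 0.49×40.078 = 19.638 g → 7.27 wt%.
Ca in (Mg0.21Fe0.79)CaSi2O6: molar mass 241.464 g/mol; 1×40.078 = 40.078 g → 16.60 wt%.
Difference = 7.27 − 16.60 = -9.33 percentage points.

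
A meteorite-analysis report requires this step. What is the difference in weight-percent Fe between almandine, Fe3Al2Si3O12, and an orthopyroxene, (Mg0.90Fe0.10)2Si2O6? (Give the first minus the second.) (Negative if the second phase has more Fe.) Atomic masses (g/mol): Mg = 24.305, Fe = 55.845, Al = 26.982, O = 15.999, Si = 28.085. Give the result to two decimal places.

First mineral: 167.535 g Fe in 497.742 g formula = 33.66 wt% Fe.
Second mineral: 11.169 g Fe in 207.082 g formula = 5.39 wt% Fe.
33.66% − 5.39% gives a difference of 28.27 percentage points.

28.27 percentage points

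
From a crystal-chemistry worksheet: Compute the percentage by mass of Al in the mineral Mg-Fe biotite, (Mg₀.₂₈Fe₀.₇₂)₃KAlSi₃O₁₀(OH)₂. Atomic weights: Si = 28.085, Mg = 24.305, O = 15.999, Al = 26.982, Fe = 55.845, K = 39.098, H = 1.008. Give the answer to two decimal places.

5.56 weight percent

M((Mg₀.₂₈Fe₀.₇₂)₃KAlSi₃O₁₀(OH)₂) = 485.380 g/mol.
Al contributes 1 × 26.982 = 26.982 g per mole.
26.982/485.380 = 0.0556 → 5.56%.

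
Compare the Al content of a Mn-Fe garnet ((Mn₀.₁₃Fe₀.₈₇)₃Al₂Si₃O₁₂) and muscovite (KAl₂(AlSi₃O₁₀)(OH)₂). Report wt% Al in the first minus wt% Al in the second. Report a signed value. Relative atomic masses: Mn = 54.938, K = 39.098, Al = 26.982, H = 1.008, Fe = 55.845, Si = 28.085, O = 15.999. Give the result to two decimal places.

First mineral: 53.964 g Al in 497.388 g formula = 10.85 wt% Al.
Second mineral: 80.946 g Al in 398.303 g formula = 20.32 wt% Al.
10.85% − 20.32% gives a difference of -9.47 percentage points.

-9.47 percentage points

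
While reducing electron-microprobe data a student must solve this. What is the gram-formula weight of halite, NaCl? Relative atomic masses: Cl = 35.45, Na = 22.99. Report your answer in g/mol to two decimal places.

Na: 1 × 22.99 = 22.9900
Cl: 1 × 35.45 = 35.4500
Summing the contributions gives the formula mass.

58.44 g/mol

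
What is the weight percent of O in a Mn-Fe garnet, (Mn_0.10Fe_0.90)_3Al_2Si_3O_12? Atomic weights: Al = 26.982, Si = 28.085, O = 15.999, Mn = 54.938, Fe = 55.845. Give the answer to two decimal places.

38.59 mass %

Formula mass = 0.30·54.938 + 2.70·55.845 + 2·26.982 + 3·28.085 + 12·15.999 = 497.470 g/mol, of which 191.988 g is O.
So O makes up 191.988/497.470 = 0.3859 of the mass, i.e. 38.59%.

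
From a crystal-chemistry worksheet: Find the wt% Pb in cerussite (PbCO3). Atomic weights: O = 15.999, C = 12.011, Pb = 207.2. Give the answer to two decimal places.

Formula mass = 1·207.2 + 1·12.011 + 3·15.999 = 267.208 g/mol, of which 207.200 g is Pb.
So Pb makes up 207.200/267.208 = 0.7754 of the mass, i.e. 77.54%.

77.54 weight percent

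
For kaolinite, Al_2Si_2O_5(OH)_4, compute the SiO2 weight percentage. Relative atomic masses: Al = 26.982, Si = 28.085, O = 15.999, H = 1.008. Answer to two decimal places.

46.55 wt%

Molar mass of Al_2Si_2O_5(OH)_4 = 2·26.982 + 2·28.085 + 9·15.999 + 4·1.008 = 258.157 g/mol.
Each formula unit contains 2 Si, equivalent to 2/1 = 2.0000 mol SiO2.
M(SiO2) = 1×28.085 + 2×15.999 = 60.083 g/mol.
Mass of SiO2 per formula unit = 2.0000 × 60.083 = 120.166 g.
SiO2 wt% = 120.166 / 258.157 × 100 = 46.55%.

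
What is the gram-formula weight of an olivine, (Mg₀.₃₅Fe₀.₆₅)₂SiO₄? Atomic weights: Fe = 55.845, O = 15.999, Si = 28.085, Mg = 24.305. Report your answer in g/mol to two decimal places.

181.69 g/mol

M = 0.70·24.305 + 1.30·55.845 + 1·28.085 + 4·15.999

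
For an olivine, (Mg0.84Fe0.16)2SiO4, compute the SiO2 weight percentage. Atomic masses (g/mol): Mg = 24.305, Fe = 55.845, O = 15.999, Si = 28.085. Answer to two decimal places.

39.85 wt%

M((Mg0.84Fe0.16)2SiO4) = 150.784 g/mol; M(SiO2) = 60.083 g/mol.
Moles SiO2 per formula unit = 1 Si ÷ 1 = 1.0000.
SiO2 fraction = (1.0000 × 60.083) / 150.784 = 60.083/150.784 = 0.3985.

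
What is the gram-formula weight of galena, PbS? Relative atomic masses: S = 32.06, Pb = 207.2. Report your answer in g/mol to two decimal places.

Pb: 1 × 207.2 = 207.2000
S: 1 × 32.06 = 32.0600
Summing the contributions gives the formula mass.

239.26 g/mol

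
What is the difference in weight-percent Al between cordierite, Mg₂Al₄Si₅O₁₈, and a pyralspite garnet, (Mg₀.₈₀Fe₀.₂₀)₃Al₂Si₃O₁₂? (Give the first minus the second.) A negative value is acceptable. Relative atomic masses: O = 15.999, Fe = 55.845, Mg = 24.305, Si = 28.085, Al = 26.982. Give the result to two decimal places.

Al in Mg₂Al₄Si₅O₁₈: molar mass 584.945 g/mol; 4×26.982 = 107.928 g → 18.45 wt%.
Al in (Mg₀.₈₀Fe₀.₂₀)₃Al₂Si₃O₁₂: molar mass 422.046 g/mol; 2×26.982 = 53.964 g → 12.79 wt%.
Difference = 18.45 − 12.79 = 5.66 percentage points.

5.66 percentage points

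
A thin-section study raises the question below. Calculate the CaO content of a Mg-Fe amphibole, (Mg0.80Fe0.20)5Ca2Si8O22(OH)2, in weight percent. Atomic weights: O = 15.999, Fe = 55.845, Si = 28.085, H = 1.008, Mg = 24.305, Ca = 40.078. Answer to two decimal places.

13.29 wt%

M((Mg0.80Fe0.20)5Ca2Si8O22(OH)2) = 843.893 g/mol; M(CaO) = 56.077 g/mol.
Moles CaO per formula unit = 2 Ca ÷ 1 = 2.0000.
CaO fraction = (2.0000 × 56.077) / 843.893 = 112.154/843.893 = 0.1329.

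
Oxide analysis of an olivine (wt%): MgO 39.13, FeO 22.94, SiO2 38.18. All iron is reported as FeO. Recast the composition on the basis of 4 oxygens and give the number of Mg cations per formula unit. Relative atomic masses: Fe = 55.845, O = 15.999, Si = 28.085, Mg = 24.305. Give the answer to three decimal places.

1.516 Mg apfu

39.13 wt% MgO ÷ 40.304 g/mol = 0.97087 mol, giving 0.97087 Mg and 0.97087 O.
22.94 wt% FeO ÷ 71.844 g/mol = 0.31930 mol, giving 0.31930 Fe and 0.31930 O.
38.18 wt% SiO2 ÷ 60.083 g/mol = 0.63545 mol, giving 0.63545 Si and 1.27090 O.
Oxygen sums to 2.56107; scaling by 4/2.56107 = 1.56185 puts the formula on 4 O.
Mg: 0.97087 × 1.56185 = 1.516 atoms per formula unit.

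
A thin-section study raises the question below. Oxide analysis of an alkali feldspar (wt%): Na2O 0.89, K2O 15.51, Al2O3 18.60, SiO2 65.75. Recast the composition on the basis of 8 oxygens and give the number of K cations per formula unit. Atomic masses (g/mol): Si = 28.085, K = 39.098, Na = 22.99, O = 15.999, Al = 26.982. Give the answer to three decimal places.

0.904 K apfu

0.89 wt% Na2O ÷ 61.979 g/mol = 0.01436 mol, giving 0.02872 Na and 0.01436 O.
15.51 wt% K2O ÷ 94.195 g/mol = 0.16466 mol, giving 0.32932 K and 0.16466 O.
18.60 wt% Al2O3 ÷ 101.961 g/mol = 0.18242 mol, giving 0.36484 Al and 0.54726 O.
65.75 wt% SiO2 ÷ 60.083 g/mol = 1.09432 mol, giving 1.09432 Si and 2.18864 O.
Oxygen sums to 2.91492; scaling by 8/2.91492 = 2.74450 puts the formula on 8 O.
K: 0.32932 × 2.74450 = 0.904 atoms per formula unit.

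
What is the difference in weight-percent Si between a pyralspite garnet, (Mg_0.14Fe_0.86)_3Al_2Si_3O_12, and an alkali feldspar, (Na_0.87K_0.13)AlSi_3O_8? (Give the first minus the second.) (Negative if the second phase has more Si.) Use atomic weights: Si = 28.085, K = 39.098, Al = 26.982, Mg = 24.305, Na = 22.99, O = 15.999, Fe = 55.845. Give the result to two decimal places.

Si in (Mg_0.14Fe_0.86)_3Al_2Si_3O_12: molar mass 484.495 g/mol; 3×28.085 = 84.255 g → 17.39 wt%.
Si in (Na_0.87K_0.13)AlSi_3O_8: molar mass 264.313 g/mol; 3×28.085 = 84.255 g → 31.88 wt%.
Difference = 17.39 − 31.88 = -14.49 percentage points.

-14.49 percentage points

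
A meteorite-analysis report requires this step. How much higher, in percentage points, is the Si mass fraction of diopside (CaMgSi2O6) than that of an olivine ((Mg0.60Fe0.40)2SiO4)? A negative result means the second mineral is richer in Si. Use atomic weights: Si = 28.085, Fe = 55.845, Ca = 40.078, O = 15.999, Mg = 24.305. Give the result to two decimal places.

First mineral: 56.170 g Si in 216.547 g formula = 25.94 wt% Si.
Second mineral: 28.085 g Si in 165.923 g formula = 16.93 wt% Si.
25.94% − 16.93% gives a difference of 9.01 percentage points.

9.01 percentage points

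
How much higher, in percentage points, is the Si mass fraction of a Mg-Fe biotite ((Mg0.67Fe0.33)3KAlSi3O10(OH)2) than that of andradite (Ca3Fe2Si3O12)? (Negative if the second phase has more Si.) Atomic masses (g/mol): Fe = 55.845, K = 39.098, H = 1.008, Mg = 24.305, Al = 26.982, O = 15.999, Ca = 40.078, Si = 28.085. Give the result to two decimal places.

Si in (Mg0.67Fe0.33)3KAlSi3O10(OH)2: molar mass 448.479 g/mol; 3×28.085 = 84.255 g → 18.79 wt%.
Si in Ca3Fe2Si3O12: molar mass 508.167 g/mol; 3×28.085 = 84.255 g → 16.58 wt%.
Difference = 18.79 − 16.58 = 2.21 percentage points.

2.21 percentage points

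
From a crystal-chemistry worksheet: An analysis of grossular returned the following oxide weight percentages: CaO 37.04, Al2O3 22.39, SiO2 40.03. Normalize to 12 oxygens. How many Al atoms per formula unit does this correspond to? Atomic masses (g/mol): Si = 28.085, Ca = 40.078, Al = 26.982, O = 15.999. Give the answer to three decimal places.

CaO (M=56.077): mol = 0.66052; Ca = 0.66052, O = 0.66052.
Al2O3 (M=101.961): mol = 0.21959; Al = 0.43918, O = 0.65877.
SiO2 (M=60.083): mol = 0.66625; Si = 0.66625, O = 1.33250.
ΣO = 2.65179; factor = 12/ΣO = 4.52525.
Al apfu = 0.43918 × 4.52525 = 1.987.

1.987 Al apfu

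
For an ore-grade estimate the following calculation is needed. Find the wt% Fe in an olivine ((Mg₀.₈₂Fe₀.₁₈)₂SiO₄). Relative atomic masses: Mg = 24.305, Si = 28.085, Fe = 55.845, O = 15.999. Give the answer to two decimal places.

13.22 wt%

Formula mass = 1.64*24.305 + 0.36*55.845 + 1*28.085 + 4*15.999 = 152.045 g/mol, of which 20.104 g is Fe.
So Fe makes up 20.104/152.045 = 0.1322 of the mass, i.e. 13.22%.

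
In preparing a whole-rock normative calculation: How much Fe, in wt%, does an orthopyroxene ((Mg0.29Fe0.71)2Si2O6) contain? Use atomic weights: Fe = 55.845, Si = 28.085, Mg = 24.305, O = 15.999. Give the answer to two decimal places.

Formula mass = 0.58*24.305 + 1.42*55.845 + 2*28.085 + 6*15.999 = 245.561 g/mol, of which 79.300 g is Fe.
So Fe makes up 79.300/245.561 = 0.3229 of the mass, i.e. 32.29%.

32.29 wt%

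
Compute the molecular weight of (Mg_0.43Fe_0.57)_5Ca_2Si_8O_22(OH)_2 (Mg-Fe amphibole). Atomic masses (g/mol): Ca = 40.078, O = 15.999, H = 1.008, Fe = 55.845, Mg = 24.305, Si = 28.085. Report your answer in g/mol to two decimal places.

The formula mass is the sum 2.15(24.305) + 2.85(55.845) + 2(40.078) + 8(28.085) + 24(15.999) + 2(1.008).

902.24 g/mol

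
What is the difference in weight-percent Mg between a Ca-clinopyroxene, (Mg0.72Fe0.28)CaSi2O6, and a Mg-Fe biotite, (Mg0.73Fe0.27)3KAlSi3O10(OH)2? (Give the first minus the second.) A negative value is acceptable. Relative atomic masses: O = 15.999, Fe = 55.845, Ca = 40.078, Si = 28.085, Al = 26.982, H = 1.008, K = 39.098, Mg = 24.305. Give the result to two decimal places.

-4.26 percentage points

First mineral: 17.500 g Mg in 225.378 g formula = 7.76 wt% Mg.
Second mineral: 53.228 g Mg in 442.801 g formula = 12.02 wt% Mg.
7.76% − 12.02% gives a difference of -4.26 percentage points.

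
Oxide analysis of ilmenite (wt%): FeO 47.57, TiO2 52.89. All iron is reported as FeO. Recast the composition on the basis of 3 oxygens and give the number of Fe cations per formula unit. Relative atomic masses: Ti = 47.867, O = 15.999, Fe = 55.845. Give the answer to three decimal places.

1.000 Fe apfu

FeO (M=71.844): mol = 0.66213; Fe = 0.66213, O = 0.66213.
TiO2 (M=79.865): mol = 0.66224; Ti = 0.66224, O = 1.32448.
ΣO = 1.98661; factor = 3/ΣO = 1.51011.
Fe apfu = 0.66213 × 1.51011 = 1.000.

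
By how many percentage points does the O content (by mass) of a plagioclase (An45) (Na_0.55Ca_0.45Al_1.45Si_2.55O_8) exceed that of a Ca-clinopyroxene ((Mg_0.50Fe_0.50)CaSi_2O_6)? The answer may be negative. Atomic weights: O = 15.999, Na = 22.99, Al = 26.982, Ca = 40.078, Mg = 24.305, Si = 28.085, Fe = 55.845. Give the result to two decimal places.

6.19 percentage points

O in Na_0.55Ca_0.45Al_1.45Si_2.55O_8: molar mass 269.412 g/mol; 8×15.999 = 127.992 g → 47.51 wt%.
O in (Mg_0.50Fe_0.50)CaSi_2O_6: molar mass 232.317 g/mol; 6×15.999 = 95.994 g → 41.32 wt%.
Difference = 47.51 − 41.32 = 6.19 percentage points.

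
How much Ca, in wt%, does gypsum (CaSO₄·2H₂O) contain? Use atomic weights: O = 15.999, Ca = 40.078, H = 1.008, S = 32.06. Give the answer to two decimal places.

23.28 wt%

Formula mass = 1·40.078 + 1·32.06 + 6·15.999 + 4·1.008 = 172.164 g/mol, of which 40.078 g is Ca.
So Ca makes up 40.078/172.164 = 0.2328 of the mass, i.e. 23.28%.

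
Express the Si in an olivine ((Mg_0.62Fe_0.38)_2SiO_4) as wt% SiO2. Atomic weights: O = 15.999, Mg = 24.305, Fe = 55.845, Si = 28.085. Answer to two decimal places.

M((Mg_0.62Fe_0.38)_2SiO_4) = 164.661 g/mol; M(SiO2) = 60.083 g/mol.
Moles SiO2 per formula unit = 1 Si ÷ 1 = 1.0000.
SiO2 fraction = (1.0000 × 60.083) / 164.661 = 60.083/164.661 = 0.3649.

36.49 wt%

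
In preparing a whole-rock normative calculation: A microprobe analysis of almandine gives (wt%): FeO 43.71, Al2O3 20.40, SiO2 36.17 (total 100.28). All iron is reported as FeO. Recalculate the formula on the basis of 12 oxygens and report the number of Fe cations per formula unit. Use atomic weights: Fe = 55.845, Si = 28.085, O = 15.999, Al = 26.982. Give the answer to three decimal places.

43.71 wt% FeO ÷ 71.844 g/mol = 0.60840 mol, giving 0.60840 Fe and 0.60840 O.
20.40 wt% Al2O3 ÷ 101.961 g/mol = 0.20008 mol, giving 0.40016 Al and 0.60024 O.
36.17 wt% SiO2 ÷ 60.083 g/mol = 0.60200 mol, giving 0.60200 Si and 1.20400 O.
Oxygen sums to 2.41264; scaling by 12/2.41264 = 4.97380 puts the formula on 12 O.
Fe: 0.60840 × 4.97380 = 3.026 atoms per formula unit.

3.026 Fe apfu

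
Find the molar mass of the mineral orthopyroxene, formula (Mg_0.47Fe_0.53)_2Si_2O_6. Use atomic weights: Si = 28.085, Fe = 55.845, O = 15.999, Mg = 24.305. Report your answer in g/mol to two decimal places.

234.21 g/mol

The formula mass is the sum 0.94*24.305 + 1.06*55.845 + 2*28.085 + 6*15.999.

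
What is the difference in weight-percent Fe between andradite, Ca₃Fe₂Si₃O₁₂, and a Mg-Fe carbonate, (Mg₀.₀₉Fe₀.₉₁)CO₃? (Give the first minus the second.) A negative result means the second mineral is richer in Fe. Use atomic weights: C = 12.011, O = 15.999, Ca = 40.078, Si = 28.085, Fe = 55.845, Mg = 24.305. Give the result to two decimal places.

Fe in Ca₃Fe₂Si₃O₁₂: molar mass 508.167 g/mol; 2×55.845 = 111.690 g → 21.98 wt%.
Fe in (Mg₀.₀₉Fe₀.₉₁)CO₃: molar mass 113.014 g/mol; 0.91×55.845 = 50.819 g → 44.97 wt%.
Difference = 21.98 − 44.97 = -22.99 percentage points.

-22.99 percentage points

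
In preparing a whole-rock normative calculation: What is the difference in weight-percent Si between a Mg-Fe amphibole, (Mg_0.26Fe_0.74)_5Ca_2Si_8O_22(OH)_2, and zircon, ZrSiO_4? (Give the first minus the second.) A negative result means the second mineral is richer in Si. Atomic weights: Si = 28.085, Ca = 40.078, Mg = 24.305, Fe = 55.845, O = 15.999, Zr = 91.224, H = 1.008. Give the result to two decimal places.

8.86 percentage points

Si in (Mg_0.26Fe_0.74)_5Ca_2Si_8O_22(OH)_2: molar mass 929.051 g/mol; 8×28.085 = 224.680 g → 24.18 wt%.
Si in ZrSiO_4: molar mass 183.305 g/mol; 1×28.085 = 28.085 g → 15.32 wt%.
Difference = 24.18 − 15.32 = 8.86 percentage points.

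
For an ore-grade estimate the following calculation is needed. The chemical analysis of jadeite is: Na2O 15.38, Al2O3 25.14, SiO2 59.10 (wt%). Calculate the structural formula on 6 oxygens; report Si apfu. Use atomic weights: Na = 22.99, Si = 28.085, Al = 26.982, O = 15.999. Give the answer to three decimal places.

1.997 Si apfu

Na2O: 15.38/61.979 = 0.24815 mol → 0.49630 mol Na, 0.24815 mol O.
Al2O3: 25.14/101.961 = 0.24656 mol → 0.49312 mol Al, 0.73968 mol O.
SiO2: 59.10/60.083 = 0.98364 mol → 0.98364 mol Si, 1.96728 mol O.
Total oxygen = 2.95511 mol. Normalization factor = 6/2.95511 = 2.03038.
Si per 6 O = 0.98364 × 2.03038 = 1.997.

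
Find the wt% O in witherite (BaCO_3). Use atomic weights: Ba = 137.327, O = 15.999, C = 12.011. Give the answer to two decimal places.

24.32 mass %

M(BaCO_3) = 197.335 g/mol.
O contributes 3 × 15.999 = 47.997 g per mole.
47.997/197.335 = 0.2432 → 24.32%.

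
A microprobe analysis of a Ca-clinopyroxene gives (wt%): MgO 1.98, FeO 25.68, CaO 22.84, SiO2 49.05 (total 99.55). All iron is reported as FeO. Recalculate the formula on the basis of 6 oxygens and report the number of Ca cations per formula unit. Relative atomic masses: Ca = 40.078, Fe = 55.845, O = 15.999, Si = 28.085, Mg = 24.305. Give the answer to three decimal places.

0.999 Ca apfu

MgO: 1.98/40.304 = 0.04913 mol → 0.04913 mol Mg, 0.04913 mol O.
FeO: 25.68/71.844 = 0.35744 mol → 0.35744 mol Fe, 0.35744 mol O.
CaO: 22.84/56.077 = 0.40730 mol → 0.40730 mol Ca, 0.40730 mol O.
SiO2: 49.05/60.083 = 0.81637 mol → 0.81637 mol Si, 1.63274 mol O.
Total oxygen = 2.44661 mol. Normalization factor = 6/2.44661 = 2.45237.
Ca per 6 O = 0.40730 × 2.45237 = 0.999.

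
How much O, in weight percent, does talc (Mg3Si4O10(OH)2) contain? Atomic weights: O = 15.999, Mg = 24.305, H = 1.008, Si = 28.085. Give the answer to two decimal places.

50.62 weight percent

Molar mass of Mg3Si4O10(OH)2: 3·24.305 + 4·28.085 + 12·15.999 + 2·1.008 = 379.259 g/mol.
Mass of O per formula unit: 12 × 15.999 = 191.988 g.
Weight fraction O = 191.988 / 379.259 = 0.5062.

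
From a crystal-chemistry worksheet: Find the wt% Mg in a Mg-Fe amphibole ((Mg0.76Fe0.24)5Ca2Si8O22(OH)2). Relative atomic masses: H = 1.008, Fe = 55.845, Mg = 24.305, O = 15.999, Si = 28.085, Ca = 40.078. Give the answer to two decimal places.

10.86 wt%

Formula mass = 3.80·24.305 + 1.20·55.845 + 2·40.078 + 8·28.085 + 24·15.999 + 2·1.008 = 850.201 g/mol, of which 92.359 g is Mg.
So Mg makes up 92.359/850.201 = 0.1086 of the mass, i.e. 10.86%.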